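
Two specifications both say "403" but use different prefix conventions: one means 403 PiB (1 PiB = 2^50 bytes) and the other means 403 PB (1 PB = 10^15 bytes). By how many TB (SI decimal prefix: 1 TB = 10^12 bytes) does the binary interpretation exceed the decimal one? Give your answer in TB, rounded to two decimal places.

50,737.66 TB

403 PiB = 403 × 1,125,899,906,842,624 = 453,737,662,457,577,472 bytes
403 PB = 403 × 1,000,000,000,000,000 = 403,000,000,000,000,000 bytes
difference = 50,737,662,457,577,472 bytes
50,737,662,457,577,472 / 1,000,000,000,000 = 50,737.66 TB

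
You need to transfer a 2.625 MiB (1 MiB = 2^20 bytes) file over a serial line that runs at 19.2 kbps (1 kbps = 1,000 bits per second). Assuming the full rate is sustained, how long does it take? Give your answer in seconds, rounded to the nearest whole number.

2.625 MiB = 2,752,512 bytes = 22,020,096 bits
19.2 kbps = 19,200 bits/s
time = 22,020,096 / 19,200 = 1,147 s

1,147 seconds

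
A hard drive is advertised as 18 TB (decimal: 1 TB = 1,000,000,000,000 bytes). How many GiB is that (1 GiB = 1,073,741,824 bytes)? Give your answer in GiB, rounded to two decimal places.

16,763.81 GiB

18 TB = 18 × 10^12 bytes = 18,000,000,000,000 bytes
1 GiB = 1,073,741,824 bytes
18,000,000,000,000 / 1,073,741,824 = 16,763.81 GiB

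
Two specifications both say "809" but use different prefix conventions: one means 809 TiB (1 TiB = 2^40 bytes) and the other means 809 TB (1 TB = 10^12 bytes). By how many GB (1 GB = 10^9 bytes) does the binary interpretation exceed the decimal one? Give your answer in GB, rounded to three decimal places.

80,504.907 GB

809 TiB = 809 × 1,099,511,627,776 = 889,504,906,870,784 bytes
809 TB = 809 × 1,000,000,000,000 = 809,000,000,000,000 bytes
difference = 80,504,906,870,784 bytes
80,504,906,870,784 / 1,000,000,000 = 80,504.907 GB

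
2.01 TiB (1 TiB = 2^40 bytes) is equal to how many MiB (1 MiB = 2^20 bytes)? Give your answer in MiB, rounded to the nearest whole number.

2.01 TiB = 2.01 × 2^40 bytes = 2,210,018,371,829.76 bytes
1 MiB = 1,048,576 bytes
2,210,018,371,829.76 / 1,048,576 = 2,107,638 MiB

2,107,638 MiB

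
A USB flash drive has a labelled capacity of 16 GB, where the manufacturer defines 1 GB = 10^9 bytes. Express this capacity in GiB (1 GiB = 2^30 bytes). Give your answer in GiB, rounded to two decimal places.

16 GB × 1,000,000,000 bytes/GB = 16,000,000,000 bytes
1 GiB = 2^30 bytes = 1,073,741,824 bytes
16,000,000,000 / 1,073,741,824 = 14.90 GiB

14.90 GiB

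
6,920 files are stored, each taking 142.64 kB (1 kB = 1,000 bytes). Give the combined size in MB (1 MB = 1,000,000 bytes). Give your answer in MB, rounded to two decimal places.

Total = 6,920 × 142.64 kB = 987068.8 kB
= 987068.8 × 1,000 bytes = 987,068,800 bytes
1 MB = 1,000,000 bytes
987,068,800 / 1,000,000 = 987.07 MB

987.07 MB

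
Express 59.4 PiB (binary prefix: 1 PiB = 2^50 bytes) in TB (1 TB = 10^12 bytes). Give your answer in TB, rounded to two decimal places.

66,878.45 TB

59.4 PiB × 1,125,899,906,842,624 bytes/PiB = 66,878,454,466,451,865.6 bytes
1 TB = 1,000,000,000,000 bytes
66,878,454,466,451,865.6 / 1,000,000,000,000 = 66,878.45 TB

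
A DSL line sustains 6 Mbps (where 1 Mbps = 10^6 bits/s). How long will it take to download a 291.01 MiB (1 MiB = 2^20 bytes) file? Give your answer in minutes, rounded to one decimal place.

291.01 MiB = 305,146,101.76 bytes = 2,441,168,814.08 bits
6 Mbps = 6,000,000 bits/s
time = 2,441,168,814.08 / 6,000,000 = 406.86 s
406.86 s / 60 = 6.8 minutes

6.8 minutes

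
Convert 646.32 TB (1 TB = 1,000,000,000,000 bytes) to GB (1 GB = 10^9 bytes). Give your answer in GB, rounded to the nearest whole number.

646.32 TB × 1,000,000,000,000 bytes/TB = 646,320,000,000,000 bytes
1 GB = 1,000,000,000 bytes
646,320,000,000,000 / 1,000,000,000 = 646,320 GB

646,320 GB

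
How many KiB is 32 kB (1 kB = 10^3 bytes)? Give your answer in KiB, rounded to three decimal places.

31.250 KiB

32 kB = 32 × 10^3 bytes = 32,000 bytes
1 KiB = 2^10 bytes = 1,024 bytes
32,000 / 1,024 = 31.250 KiB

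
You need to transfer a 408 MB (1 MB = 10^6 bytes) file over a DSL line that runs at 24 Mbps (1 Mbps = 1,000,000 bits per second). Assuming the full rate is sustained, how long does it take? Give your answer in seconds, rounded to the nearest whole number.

408 MB = 408,000,000 bytes = 3,264,000,000 bits
24 Mbps = 24,000,000 bits/s
time = 3,264,000,000 / 24,000,000 = 136 s

136 seconds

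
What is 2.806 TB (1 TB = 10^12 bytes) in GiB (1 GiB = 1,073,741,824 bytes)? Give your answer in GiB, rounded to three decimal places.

2.806 TB = 2.806 × 10^12 bytes = 2,806,000,000,000 bytes
1 GiB = 1,073,741,824 bytes
2,806,000,000,000 / 1,073,741,824 = 2,613.291 GiB

2,613.291 GiB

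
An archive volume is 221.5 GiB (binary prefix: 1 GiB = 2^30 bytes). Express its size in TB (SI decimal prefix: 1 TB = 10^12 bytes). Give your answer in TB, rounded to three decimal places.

221.5 GiB × 1,073,741,824 bytes/GiB = 237,833,814,016 bytes
1 TB = 10^12 bytes = 1,000,000,000,000 bytes
237,833,814,016 / 1,000,000,000,000 = 0.238 TB

0.238 TB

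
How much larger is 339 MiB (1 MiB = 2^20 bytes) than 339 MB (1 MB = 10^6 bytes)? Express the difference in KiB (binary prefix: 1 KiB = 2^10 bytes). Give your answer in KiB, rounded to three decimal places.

16,081.313 KiB

339 MiB = 339 × 1,048,576 = 355,467,264 bytes
339 MB = 339 × 1,000,000 = 339,000,000 bytes
difference = 16,467,264 bytes
16,467,264 / 1,024 = 16,081.313 KiB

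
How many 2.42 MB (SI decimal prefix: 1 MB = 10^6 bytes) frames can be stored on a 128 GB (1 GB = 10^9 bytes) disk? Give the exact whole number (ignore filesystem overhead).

Capacity: 128 GB = 128,000,000,000 bytes
Per item: 2.42 MB = 2,420,000 bytes
⌊128,000,000,000 / 2,420,000⌋ = 52,892

52,892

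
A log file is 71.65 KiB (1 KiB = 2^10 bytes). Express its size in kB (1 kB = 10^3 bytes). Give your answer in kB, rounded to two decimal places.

71.65 KiB × 1,024 bytes/KiB = 73,369.6 bytes
1 kB = 10^3 bytes = 1,000 bytes
73,369.6 / 1,000 = 73.37 kB

73.37 kB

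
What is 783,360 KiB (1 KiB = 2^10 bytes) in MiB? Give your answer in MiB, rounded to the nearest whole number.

783,360 KiB = 783,360 × 2^10 bytes = 802,160,640 bytes
1 MiB = 2^20 bytes = 1,048,576 bytes
802,160,640 / 1,048,576 = 765 MiB

765 MiB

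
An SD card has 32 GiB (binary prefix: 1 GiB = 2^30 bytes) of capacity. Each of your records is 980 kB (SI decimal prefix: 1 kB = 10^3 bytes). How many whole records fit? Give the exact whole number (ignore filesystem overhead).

Capacity: 32 GiB = 34,359,738,368 bytes
Per item: 980 kB = 980,000 bytes
⌊34,359,738,368 / 980,000⌋ = 35,060

35,060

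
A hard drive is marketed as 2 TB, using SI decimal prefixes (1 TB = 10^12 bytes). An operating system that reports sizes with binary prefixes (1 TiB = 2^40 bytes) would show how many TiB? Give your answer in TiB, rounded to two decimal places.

1.82 TiB

2 TB × 1,000,000,000,000 bytes/TB = 2,000,000,000,000 bytes
1 TiB = 2^40 bytes = 1,099,511,627,776 bytes
2,000,000,000,000 / 1,099,511,627,776 = 1.82 TiB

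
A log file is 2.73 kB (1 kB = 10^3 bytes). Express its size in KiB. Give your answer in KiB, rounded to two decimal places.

2.73 kB × 1,000 bytes/kB = 2,730 bytes
1 KiB = 1,024 bytes
2,730 / 1,024 = 2.67 KiB

2.67 KiB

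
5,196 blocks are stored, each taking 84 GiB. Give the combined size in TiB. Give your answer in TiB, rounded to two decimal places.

426.23 TiB

Total = 5,196 × 84 GiB = 436,464 GiB
= 436,464 × 1,073,741,824 bytes = 468,649,651,470,336 bytes
1 TiB = 1,099,511,627,776 bytes
468,649,651,470,336 / 1,099,511,627,776 = 426.23 TiB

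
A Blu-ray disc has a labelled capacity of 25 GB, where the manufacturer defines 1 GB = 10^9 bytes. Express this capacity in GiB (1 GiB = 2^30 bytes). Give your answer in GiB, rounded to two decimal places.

23.28 GiB

25 GB = 25 × 10^9 bytes = 25,000,000,000 bytes
1 GiB = 1,073,741,824 bytes
25,000,000,000 / 1,073,741,824 = 23.28 GiB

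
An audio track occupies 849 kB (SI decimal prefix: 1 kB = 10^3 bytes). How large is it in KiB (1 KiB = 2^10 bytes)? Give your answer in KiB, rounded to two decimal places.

849 kB × 1,000 bytes/kB = 849,000 bytes
1 KiB = 1,024 bytes
849,000 / 1,024 = 829.10 KiB

829.10 KiB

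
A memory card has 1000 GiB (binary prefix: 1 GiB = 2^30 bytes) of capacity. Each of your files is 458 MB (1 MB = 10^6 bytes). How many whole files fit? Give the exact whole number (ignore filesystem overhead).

2,344

Capacity: 1000 GiB = 1,073,741,824,000 bytes
Per item: 458 MB = 458,000,000 bytes
⌊1,073,741,824,000 / 458,000,000⌋ = 2,344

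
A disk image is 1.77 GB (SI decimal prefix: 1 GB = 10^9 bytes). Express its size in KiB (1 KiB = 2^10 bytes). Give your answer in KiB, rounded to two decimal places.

1.77 GB × 1,000,000,000 bytes/GB = 1,770,000,000 bytes
1 KiB = 1,024 bytes
1,770,000,000 / 1,024 = 1,728,515.63 KiB

1,728,515.63 KiB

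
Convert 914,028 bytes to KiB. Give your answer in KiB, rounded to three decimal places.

892.605 KiB

914,028 bytes given.
1 KiB = 2^10 bytes = 1,024 bytes
914,028 / 1,024 = 892.605 KiB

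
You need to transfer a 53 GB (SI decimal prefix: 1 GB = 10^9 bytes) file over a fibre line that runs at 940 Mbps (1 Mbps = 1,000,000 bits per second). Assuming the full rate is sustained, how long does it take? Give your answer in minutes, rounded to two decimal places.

53 GB = 53,000,000,000 bytes = 424,000,000,000 bits
940 Mbps = 940,000,000 bits/s
time = 424,000,000,000 / 940,000,000 = 451.064 s
451.064 s / 60 = 7.52 minutes

7.52 minutes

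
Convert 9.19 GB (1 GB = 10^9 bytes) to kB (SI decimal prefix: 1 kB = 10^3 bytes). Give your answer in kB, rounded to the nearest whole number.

9.19 GB × 1,000,000,000 bytes/GB = 9,190,000,000 bytes
1 kB = 1,000 bytes
9,190,000,000 / 1,000 = 9,190,000 kB

9,190,000 kB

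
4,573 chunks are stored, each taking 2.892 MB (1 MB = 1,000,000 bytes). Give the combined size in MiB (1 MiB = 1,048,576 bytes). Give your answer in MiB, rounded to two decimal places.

Total = 4,573 × 2.892 MB = 13225.116 MB
= 13225.116 × 1,000,000 bytes = 13,225,116,000 bytes
1 MiB = 1,048,576 bytes
13,225,116,000 / 1,048,576 = 12,612.45 MiB

12,612.45 MiB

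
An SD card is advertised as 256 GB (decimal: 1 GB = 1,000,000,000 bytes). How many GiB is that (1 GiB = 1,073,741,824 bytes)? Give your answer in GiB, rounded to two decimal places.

256 GB = 256 × 10^9 bytes = 256,000,000,000 bytes
1 GiB = 2^30 bytes = 1,073,741,824 bytes
256,000,000,000 / 1,073,741,824 = 238.42 GiB

238.42 GiB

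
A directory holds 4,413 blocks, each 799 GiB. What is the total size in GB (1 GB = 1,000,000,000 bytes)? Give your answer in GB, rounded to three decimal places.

Total = 4,413 × 799 GiB = 3,525,987 GiB
= 3,525,987 × 1,073,741,824 bytes = 3,785,999,712,780,288 bytes
1 GB = 1,000,000,000 bytes
3,785,999,712,780,288 / 1,000,000,000 = 3,785,999.713 GB

3,785,999.713 GB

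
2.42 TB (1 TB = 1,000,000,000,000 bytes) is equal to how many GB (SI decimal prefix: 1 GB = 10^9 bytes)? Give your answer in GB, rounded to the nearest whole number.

2.42 TB × 1,000,000,000,000 bytes/TB = 2,420,000,000,000 bytes
1 GB = 10^9 bytes = 1,000,000,000 bytes
2,420,000,000,000 / 1,000,000,000 = 2,420 GB

2,420 GB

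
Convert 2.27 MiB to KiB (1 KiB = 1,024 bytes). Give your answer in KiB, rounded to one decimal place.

2,324.5 KiB

2.27 MiB × 1,048,576 bytes/MiB = 2,380,267.52 bytes
1 KiB = 2^10 bytes = 1,024 bytes
2,380,267.52 / 1,024 = 2,324.5 KiB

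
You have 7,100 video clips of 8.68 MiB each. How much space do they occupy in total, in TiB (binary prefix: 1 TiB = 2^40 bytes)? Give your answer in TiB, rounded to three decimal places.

0.059 TiB

Total = 7,100 × 8.68 MiB = 61,628 MiB
= 61,628 × 1,048,576 bytes = 64,621,641,728 bytes
1 TiB = 1,099,511,627,776 bytes
64,621,641,728 / 1,099,511,627,776 = 0.059 TiB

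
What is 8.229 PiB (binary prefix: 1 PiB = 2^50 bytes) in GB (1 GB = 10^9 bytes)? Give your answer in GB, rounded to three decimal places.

8.229 PiB = 8.229 × 2^50 bytes = 9,265,030,333,407,952.896 bytes
1 GB = 1,000,000,000 bytes
9,265,030,333,407,952.896 / 1,000,000,000 = 9,265,030.333 GB

9,265,030.333 GB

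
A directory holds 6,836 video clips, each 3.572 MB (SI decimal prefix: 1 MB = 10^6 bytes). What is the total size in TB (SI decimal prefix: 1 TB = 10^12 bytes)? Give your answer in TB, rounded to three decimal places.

Total = 6,836 × 3.572 MB = 24418.192 MB
= 24418.192 × 1,000,000 bytes = 24,418,192,000 bytes
1 TB = 1,000,000,000,000 bytes
24,418,192,000 / 1,000,000,000,000 = 0.024 TB

0.024 TB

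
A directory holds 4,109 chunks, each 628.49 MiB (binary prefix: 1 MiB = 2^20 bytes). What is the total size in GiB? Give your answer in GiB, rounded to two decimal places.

Total = 4,109 × 628.49 MiB = 2582465.41 MiB
= 2582465.41 × 1,048,576 bytes = 2,707,911,249,756.16 bytes
1 GiB = 1,073,741,824 bytes
2,707,911,249,756.16 / 1,073,741,824 = 2,521.94 GiB

2,521.94 GiB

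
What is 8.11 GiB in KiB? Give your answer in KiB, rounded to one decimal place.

8,503,951.4 KiB

8.11 GiB = 8.11 × 2^30 bytes = 8,708,046,192.64 bytes
1 KiB = 2^10 bytes = 1,024 bytes
8,708,046,192.64 / 1,024 = 8,503,951.4 KiB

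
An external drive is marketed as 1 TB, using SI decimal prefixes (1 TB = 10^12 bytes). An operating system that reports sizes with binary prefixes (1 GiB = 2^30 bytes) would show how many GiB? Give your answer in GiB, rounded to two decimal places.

1 TB = 1 × 10^12 bytes = 1,000,000,000,000 bytes
1 GiB = 2^30 bytes = 1,073,741,824 bytes
1,000,000,000,000 / 1,073,741,824 = 931.32 GiB

931.32 GiB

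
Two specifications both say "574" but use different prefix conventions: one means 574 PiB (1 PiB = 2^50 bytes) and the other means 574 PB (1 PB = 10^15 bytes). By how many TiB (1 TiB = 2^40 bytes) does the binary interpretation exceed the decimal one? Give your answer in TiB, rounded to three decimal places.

65,726.041 TiB

574 PiB = 574 × 1,125,899,906,842,624 = 646,266,546,527,666,176 bytes
574 PB = 574 × 1,000,000,000,000,000 = 574,000,000,000,000,000 bytes
difference = 72,266,546,527,666,176 bytes
72,266,546,527,666,176 / 1,099,511,627,776 = 65,726.041 TiB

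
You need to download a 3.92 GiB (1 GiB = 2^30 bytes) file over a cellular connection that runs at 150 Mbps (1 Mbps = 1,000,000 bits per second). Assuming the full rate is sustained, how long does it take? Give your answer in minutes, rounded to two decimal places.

3.74 minutes

3.92 GiB = 4,209,067,950.08 bytes = 33,672,543,600.64 bits
150 Mbps = 150,000,000 bits/s
time = 33,672,543,600.64 / 150,000,000 = 224.484 s
224.484 s / 60 = 3.74 minutes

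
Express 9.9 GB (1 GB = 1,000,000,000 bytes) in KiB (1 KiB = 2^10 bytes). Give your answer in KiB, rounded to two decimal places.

9.9 GB = 9.9 × 10^9 bytes = 9,900,000,000 bytes
1 KiB = 1,024 bytes
9,900,000,000 / 1,024 = 9,667,968.75 KiB

9,667,968.75 KiB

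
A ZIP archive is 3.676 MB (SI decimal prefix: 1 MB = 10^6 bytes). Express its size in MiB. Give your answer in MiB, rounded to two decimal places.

3.51 MiB

3.676 MB = 3.676 × 10^6 bytes = 3,676,000 bytes
1 MiB = 2^20 bytes = 1,048,576 bytes
3,676,000 / 1,048,576 = 3.51 MiB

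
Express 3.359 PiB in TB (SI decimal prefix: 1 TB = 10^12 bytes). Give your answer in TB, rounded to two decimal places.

3,781.90 TB

3.359 PiB = 3.359 × 2^50 bytes = 3,781,897,787,084,374.016 bytes
1 TB = 10^12 bytes = 1,000,000,000,000 bytes
3,781,897,787,084,374.016 / 1,000,000,000,000 = 3,781.90 TB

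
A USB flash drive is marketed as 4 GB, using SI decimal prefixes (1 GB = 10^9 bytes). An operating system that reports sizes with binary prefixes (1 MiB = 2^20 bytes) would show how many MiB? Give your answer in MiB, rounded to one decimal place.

3,814.7 MiB

4 GB = 4 × 10^9 bytes = 4,000,000,000 bytes
1 MiB = 1,048,576 bytes
4,000,000,000 / 1,048,576 = 3,814.7 MiB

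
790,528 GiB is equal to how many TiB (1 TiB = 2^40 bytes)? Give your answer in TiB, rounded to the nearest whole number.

790,528 GiB × 1,073,741,824 bytes/GiB = 848,822,976,643,072 bytes
1 TiB = 2^40 bytes = 1,099,511,627,776 bytes
848,822,976,643,072 / 1,099,511,627,776 = 772 TiB

772 TiB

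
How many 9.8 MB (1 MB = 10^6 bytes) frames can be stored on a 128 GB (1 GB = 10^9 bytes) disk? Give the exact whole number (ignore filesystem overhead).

13,061

Capacity: 128 GB = 128,000,000,000 bytes
Per item: 9.8 MB = 9,800,000 bytes
⌊128,000,000,000 / 9,800,000⌋ = 13,061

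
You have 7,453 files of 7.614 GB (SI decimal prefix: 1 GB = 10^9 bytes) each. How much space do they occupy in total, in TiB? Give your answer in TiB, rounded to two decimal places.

Total = 7,453 × 7.614 GB = 56747.142 GB
= 56747.142 × 1,000,000,000 bytes = 56,747,142,000,000 bytes
1 TiB = 1,099,511,627,776 bytes
56,747,142,000,000 / 1,099,511,627,776 = 51.61 TiB

51.61 TiB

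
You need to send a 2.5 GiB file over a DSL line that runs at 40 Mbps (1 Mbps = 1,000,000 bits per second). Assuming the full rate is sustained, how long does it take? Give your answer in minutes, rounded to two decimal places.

8.95 minutes

2.5 GiB = 2,684,354,560 bytes = 21,474,836,480 bits
40 Mbps = 40,000,000 bits/s
time = 21,474,836,480 / 40,000,000 = 536.871 s
536.871 s / 60 = 8.95 minutes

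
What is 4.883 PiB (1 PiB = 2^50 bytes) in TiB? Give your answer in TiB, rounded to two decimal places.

4.883 PiB = 4.883 × 2^50 bytes = 5,497,769,245,112,532.992 bytes
1 TiB = 2^40 bytes = 1,099,511,627,776 bytes
5,497,769,245,112,532.992 / 1,099,511,627,776 = 5,000.19 TiB

5,000.19 TiB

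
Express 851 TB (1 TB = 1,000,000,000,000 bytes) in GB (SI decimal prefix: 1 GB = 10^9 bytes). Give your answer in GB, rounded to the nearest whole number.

851,000 GB

851 TB × 1,000,000,000,000 bytes/TB = 851,000,000,000,000 bytes
1 GB = 1,000,000,000 bytes
851,000,000,000,000 / 1,000,000,000 = 851,000 GB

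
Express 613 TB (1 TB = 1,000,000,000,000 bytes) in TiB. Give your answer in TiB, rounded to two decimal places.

613 TB × 1,000,000,000,000 bytes/TB = 613,000,000,000,000 bytes
1 TiB = 2^40 bytes = 1,099,511,627,776 bytes
613,000,000,000,000 / 1,099,511,627,776 = 557.52 TiB

557.52 TiB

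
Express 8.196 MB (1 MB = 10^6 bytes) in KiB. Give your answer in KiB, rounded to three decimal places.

8,003.906 KiB

8.196 MB × 1,000,000 bytes/MB = 8,196,000 bytes
1 KiB = 1,024 bytes
8,196,000 / 1,024 = 8,003.906 KiB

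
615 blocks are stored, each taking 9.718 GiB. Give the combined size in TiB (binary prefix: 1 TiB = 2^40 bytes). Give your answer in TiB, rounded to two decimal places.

5.84 TiB

Total = 615 × 9.718 GiB = 5976.57 GiB
= 5976.57 × 1,073,741,824 bytes = 6,417,293,173,063.68 bytes
1 TiB = 1,099,511,627,776 bytes
6,417,293,173,063.68 / 1,099,511,627,776 = 5.84 TiB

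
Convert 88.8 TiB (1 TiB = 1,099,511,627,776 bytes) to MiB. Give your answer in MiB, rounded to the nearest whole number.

88.8 TiB = 88.8 × 2^40 bytes = 97,636,632,546,508.8 bytes
1 MiB = 1,048,576 bytes
97,636,632,546,508.8 / 1,048,576 = 93,113,549 MiB

93,113,549 MiB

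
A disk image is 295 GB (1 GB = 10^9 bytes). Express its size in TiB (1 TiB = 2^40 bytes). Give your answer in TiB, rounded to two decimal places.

0.27 TiB

295 GB = 295 × 10^9 bytes = 295,000,000,000 bytes
1 TiB = 1,099,511,627,776 bytes
295,000,000,000 / 1,099,511,627,776 = 0.27 TiB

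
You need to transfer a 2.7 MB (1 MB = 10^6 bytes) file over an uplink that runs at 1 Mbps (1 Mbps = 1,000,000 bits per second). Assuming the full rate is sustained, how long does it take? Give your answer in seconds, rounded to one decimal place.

2.7 MB = 2,700,000 bytes = 21,600,000 bits
1 Mbps = 1,000,000 bits/s
time = 21,600,000 / 1,000,000 = 21.6 s

21.6 seconds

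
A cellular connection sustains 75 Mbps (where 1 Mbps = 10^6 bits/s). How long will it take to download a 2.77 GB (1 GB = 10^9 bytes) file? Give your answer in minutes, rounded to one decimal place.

2.77 GB = 2,770,000,000 bytes = 22,160,000,000 bits
75 Mbps = 75,000,000 bits/s
time = 22,160,000,000 / 75,000,000 = 295.47 s
295.47 s / 60 = 4.9 minutes

4.9 minutes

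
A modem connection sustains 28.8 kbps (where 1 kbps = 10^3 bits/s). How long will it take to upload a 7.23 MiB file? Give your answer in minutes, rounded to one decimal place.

7.23 MiB = 7,581,204.48 bytes = 60,649,635.84 bits
28.8 kbps = 28,800 bits/s
time = 60,649,635.84 / 28,800 = 2,105.89 s
2,105.89 s / 60 = 35.1 minutes

35.1 minutes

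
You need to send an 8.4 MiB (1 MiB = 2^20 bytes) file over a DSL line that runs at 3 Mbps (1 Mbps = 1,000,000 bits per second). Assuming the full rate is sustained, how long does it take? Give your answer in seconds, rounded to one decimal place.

8.4 MiB = 8,808,038.4 bytes = 70,464,307.2 bits
3 Mbps = 3,000,000 bits/s
time = 70,464,307.2 / 3,000,000 = 23.5 s

23.5 seconds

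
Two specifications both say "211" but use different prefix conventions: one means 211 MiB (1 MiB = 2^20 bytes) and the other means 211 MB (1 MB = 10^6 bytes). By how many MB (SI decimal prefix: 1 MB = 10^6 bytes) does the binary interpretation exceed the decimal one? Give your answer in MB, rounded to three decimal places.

10.250 MB

211 MiB = 211 × 1,048,576 = 221,249,536 bytes
211 MB = 211 × 1,000,000 = 211,000,000 bytes
difference = 10,249,536 bytes
10,249,536 / 1,000,000 = 10.250 MB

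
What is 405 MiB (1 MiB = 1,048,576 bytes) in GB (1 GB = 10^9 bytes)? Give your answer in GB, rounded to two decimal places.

405 MiB = 405 × 2^20 bytes = 424,673,280 bytes
1 GB = 10^9 bytes = 1,000,000,000 bytes
424,673,280 / 1,000,000,000 = 0.42 GB

0.42 GB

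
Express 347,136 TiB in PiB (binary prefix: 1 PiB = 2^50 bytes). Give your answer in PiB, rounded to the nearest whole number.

339 PiB

347,136 TiB × 1,099,511,627,776 bytes/TiB = 381,680,068,419,649,536 bytes
1 PiB = 1,125,899,906,842,624 bytes
381,680,068,419,649,536 / 1,125,899,906,842,624 = 339 PiB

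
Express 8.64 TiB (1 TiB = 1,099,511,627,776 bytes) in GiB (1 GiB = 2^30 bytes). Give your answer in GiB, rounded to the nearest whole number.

8.64 TiB × 1,099,511,627,776 bytes/TiB = 9,499,780,463,984.64 bytes
1 GiB = 2^30 bytes = 1,073,741,824 bytes
9,499,780,463,984.64 / 1,073,741,824 = 8,847 GiB

8,847 GiB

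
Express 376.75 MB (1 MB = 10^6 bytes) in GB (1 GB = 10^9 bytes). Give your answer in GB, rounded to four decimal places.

0.3768 GB

376.75 MB = 376.75 × 10^6 bytes = 376,750,000 bytes
1 GB = 1,000,000,000 bytes
376,750,000 / 1,000,000,000 = 0.3768 GB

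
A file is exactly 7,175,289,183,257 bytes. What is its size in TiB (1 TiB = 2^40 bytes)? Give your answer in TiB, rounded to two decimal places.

6.53 TiB

7,175,289,183,257 bytes given.
1 TiB = 2^40 bytes = 1,099,511,627,776 bytes
7,175,289,183,257 / 1,099,511,627,776 = 6.53 TiB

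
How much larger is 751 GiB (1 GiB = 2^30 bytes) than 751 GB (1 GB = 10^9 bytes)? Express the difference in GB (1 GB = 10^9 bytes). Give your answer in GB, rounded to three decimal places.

751 GiB = 751 × 1,073,741,824 = 806,380,109,824 bytes
751 GB = 751 × 1,000,000,000 = 751,000,000,000 bytes
difference = 55,380,109,824 bytes
55,380,109,824 / 1,000,000,000 = 55.380 GB

55.380 GB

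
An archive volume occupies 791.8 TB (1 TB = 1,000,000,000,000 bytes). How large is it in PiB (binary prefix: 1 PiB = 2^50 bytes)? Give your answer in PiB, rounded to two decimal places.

791.8 TB = 791.8 × 10^12 bytes = 791,800,000,000,000 bytes
1 PiB = 1,125,899,906,842,624 bytes
791,800,000,000,000 / 1,125,899,906,842,624 = 0.70 PiB

0.70 PiB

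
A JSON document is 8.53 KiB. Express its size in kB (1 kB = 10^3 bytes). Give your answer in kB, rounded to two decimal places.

8.53 KiB = 8.53 × 2^10 bytes = 8,734.72 bytes
1 kB = 1,000 bytes
8,734.72 / 1,000 = 8.73 kB

8.73 kB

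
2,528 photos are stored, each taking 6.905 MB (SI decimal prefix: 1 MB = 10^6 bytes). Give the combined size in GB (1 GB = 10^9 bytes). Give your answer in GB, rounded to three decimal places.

17.456 GB

Total = 2,528 × 6.905 MB = 17455.84 MB
= 17455.84 × 1,000,000 bytes = 17,455,840,000 bytes
1 GB = 1,000,000,000 bytes
17,455,840,000 / 1,000,000,000 = 17.456 GB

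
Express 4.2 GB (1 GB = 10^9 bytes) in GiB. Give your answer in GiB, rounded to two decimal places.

3.91 GiB

4.2 GB × 1,000,000,000 bytes/GB = 4,200,000,000 bytes
1 GiB = 2^30 bytes = 1,073,741,824 bytes
4,200,000,000 / 1,073,741,824 = 3.91 GiB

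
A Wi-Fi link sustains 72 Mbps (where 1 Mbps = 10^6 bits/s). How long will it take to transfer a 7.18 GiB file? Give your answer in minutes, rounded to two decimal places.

7.18 GiB = 7,709,466,296.32 bytes = 61,675,730,370.56 bits
72 Mbps = 72,000,000 bits/s
time = 61,675,730,370.56 / 72,000,000 = 856.607 s
856.607 s / 60 = 14.28 minutes

14.28 minutes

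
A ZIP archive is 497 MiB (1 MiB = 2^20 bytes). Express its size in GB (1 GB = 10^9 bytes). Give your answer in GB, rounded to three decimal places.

497 MiB × 1,048,576 bytes/MiB = 521,142,272 bytes
1 GB = 1,000,000,000 bytes
521,142,272 / 1,000,000,000 = 0.521 GB

0.521 GB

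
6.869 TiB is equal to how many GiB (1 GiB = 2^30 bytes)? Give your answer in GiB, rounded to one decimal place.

7,033.9 GiB

6.869 TiB × 1,099,511,627,776 bytes/TiB = 7,552,545,371,193.344 bytes
1 GiB = 1,073,741,824 bytes
7,552,545,371,193.344 / 1,073,741,824 = 7,033.9 GiB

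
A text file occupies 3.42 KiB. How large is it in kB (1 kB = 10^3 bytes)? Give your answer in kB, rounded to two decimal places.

3.50 kB

3.42 KiB × 1,024 bytes/KiB = 3,502.08 bytes
1 kB = 10^3 bytes = 1,000 bytes
3,502.08 / 1,000 = 3.50 kB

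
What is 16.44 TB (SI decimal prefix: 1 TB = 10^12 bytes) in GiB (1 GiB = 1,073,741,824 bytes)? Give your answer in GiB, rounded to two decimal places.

16.44 TB × 1,000,000,000,000 bytes/TB = 16,440,000,000,000 bytes
1 GiB = 2^30 bytes = 1,073,741,824 bytes
16,440,000,000,000 / 1,073,741,824 = 15,310.94 GiB

15,310.94 GiB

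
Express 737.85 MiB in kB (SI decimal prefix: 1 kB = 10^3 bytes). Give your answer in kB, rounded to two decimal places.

737.85 MiB = 737.85 × 2^20 bytes = 773,691,801.6 bytes
1 kB = 10^3 bytes = 1,000 bytes
773,691,801.6 / 1,000 = 773,691.80 kB

773,691.80 kB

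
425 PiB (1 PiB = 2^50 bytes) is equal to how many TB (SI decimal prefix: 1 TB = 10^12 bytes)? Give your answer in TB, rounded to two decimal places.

478,507.46 TB

425 PiB × 1,125,899,906,842,624 bytes/PiB = 478,507,460,408,115,200 bytes
1 TB = 1,000,000,000,000 bytes
478,507,460,408,115,200 / 1,000,000,000,000 = 478,507.46 TB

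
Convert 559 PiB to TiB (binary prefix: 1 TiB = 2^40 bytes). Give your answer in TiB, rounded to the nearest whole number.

572,416 TiB

559 PiB = 559 × 2^50 bytes = 629,378,047,925,026,816 bytes
1 TiB = 1,099,511,627,776 bytes
629,378,047,925,026,816 / 1,099,511,627,776 = 572,416 TiB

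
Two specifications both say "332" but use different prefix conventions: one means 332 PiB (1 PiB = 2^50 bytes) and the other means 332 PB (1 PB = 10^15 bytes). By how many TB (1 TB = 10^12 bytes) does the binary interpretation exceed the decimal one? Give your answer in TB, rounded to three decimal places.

41,798.769 TB

332 PiB = 332 × 1,125,899,906,842,624 = 373,798,769,071,751,168 bytes
332 PB = 332 × 1,000,000,000,000,000 = 332,000,000,000,000,000 bytes
difference = 41,798,769,071,751,168 bytes
41,798,769,071,751,168 / 1,000,000,000,000 = 41,798.769 TB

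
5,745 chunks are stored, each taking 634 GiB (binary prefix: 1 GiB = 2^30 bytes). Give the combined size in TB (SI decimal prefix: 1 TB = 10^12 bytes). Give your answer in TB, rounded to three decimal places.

3,910.922 TB

Total = 5,745 × 634 GiB = 3,642,330 GiB
= 3,642,330 × 1,073,741,824 bytes = 3,910,922,057,809,920 bytes
1 TB = 1,000,000,000,000 bytes
3,910,922,057,809,920 / 1,000,000,000,000 = 3,910.922 TB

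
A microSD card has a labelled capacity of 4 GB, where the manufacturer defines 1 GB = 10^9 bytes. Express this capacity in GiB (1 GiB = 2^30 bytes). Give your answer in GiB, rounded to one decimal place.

4 GB × 1,000,000,000 bytes/GB = 4,000,000,000 bytes
1 GiB = 1,073,741,824 bytes
4,000,000,000 / 1,073,741,824 = 3.7 GiB

3.7 GiB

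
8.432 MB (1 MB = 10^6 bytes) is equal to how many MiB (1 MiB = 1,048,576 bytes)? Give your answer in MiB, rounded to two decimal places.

8.04 MiB

8.432 MB × 1,000,000 bytes/MB = 8,432,000 bytes
1 MiB = 2^20 bytes = 1,048,576 bytes
8,432,000 / 1,048,576 = 8.04 MiB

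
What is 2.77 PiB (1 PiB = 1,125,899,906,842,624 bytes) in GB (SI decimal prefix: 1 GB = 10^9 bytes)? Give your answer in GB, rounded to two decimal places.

2.77 PiB × 1,125,899,906,842,624 bytes/PiB = 3,118,742,741,954,068.48 bytes
1 GB = 1,000,000,000 bytes
3,118,742,741,954,068.48 / 1,000,000,000 = 3,118,742.74 GB

3,118,742.74 GB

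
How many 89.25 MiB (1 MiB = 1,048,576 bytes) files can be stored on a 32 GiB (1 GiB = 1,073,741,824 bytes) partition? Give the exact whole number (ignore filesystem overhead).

Capacity: 32 GiB = 34,359,738,368 bytes
Per item: 89.25 MiB = 93,585,408 bytes
⌊34,359,738,368 / 93,585,408⌋ = 367

367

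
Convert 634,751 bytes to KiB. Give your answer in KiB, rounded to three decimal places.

619.874 KiB

634,751 bytes given.
1 KiB = 1,024 bytes
634,751 / 1,024 = 619.874 KiB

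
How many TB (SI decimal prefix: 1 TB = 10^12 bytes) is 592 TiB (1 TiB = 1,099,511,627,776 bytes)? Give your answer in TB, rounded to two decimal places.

650.91 TB

592 TiB = 592 × 2^40 bytes = 650,910,883,643,392 bytes
1 TB = 10^12 bytes = 1,000,000,000,000 bytes
650,910,883,643,392 / 1,000,000,000,000 = 650.91 TB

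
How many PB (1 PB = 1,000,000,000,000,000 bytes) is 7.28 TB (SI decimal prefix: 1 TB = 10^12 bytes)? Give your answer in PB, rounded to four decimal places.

7.28 TB × 1,000,000,000,000 bytes/TB = 7,280,000,000,000 bytes
1 PB = 10^15 bytes = 1,000,000,000,000,000 bytes
7,280,000,000,000 / 1,000,000,000,000,000 = 0.0073 PB

0.0073 PB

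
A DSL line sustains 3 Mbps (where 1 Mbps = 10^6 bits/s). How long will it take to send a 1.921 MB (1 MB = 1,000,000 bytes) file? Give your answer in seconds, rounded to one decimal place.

1.921 MB = 1,921,000 bytes = 15,368,000 bits
3 Mbps = 3,000,000 bits/s
time = 15,368,000 / 3,000,000 = 5.1 s

5.1 seconds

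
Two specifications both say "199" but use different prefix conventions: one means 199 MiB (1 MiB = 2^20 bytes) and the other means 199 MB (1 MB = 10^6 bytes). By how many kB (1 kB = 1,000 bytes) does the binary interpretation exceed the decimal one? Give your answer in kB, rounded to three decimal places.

9,666.624 kB

199 MiB = 199 × 1,048,576 = 208,666,624 bytes
199 MB = 199 × 1,000,000 = 199,000,000 bytes
difference = 9,666,624 bytes
9,666,624 / 1,000 = 9,666.624 kB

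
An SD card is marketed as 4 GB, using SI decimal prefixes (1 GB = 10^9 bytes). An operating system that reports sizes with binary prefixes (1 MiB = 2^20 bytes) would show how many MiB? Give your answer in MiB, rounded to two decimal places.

3,814.70 MiB

4 GB = 4 × 10^9 bytes = 4,000,000,000 bytes
1 MiB = 1,048,576 bytes
4,000,000,000 / 1,048,576 = 3,814.70 MiB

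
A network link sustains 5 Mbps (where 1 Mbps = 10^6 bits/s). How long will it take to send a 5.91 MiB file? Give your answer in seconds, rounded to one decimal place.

9.9 seconds

5.91 MiB = 6,197,084.16 bytes = 49,576,673.28 bits
5 Mbps = 5,000,000 bits/s
time = 49,576,673.28 / 5,000,000 = 9.9 s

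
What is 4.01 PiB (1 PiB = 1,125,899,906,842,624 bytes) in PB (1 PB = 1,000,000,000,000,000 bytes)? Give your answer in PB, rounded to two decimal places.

4.51 PB

4.01 PiB × 1,125,899,906,842,624 bytes/PiB = 4,514,858,626,438,922.24 bytes
1 PB = 1,000,000,000,000,000 bytes
4,514,858,626,438,922.24 / 1,000,000,000,000,000 = 4.51 PB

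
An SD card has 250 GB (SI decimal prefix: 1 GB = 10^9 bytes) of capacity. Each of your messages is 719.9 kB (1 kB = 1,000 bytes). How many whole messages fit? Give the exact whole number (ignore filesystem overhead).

347,270

Capacity: 250 GB = 250,000,000,000 bytes
Per item: 719.9 kB = 719,900 bytes
⌊250,000,000,000 / 719,900⌋ = 347,270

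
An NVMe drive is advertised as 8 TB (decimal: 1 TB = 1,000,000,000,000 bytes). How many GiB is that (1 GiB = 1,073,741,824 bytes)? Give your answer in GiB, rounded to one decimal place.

8 TB × 1,000,000,000,000 bytes/TB = 8,000,000,000,000 bytes
1 GiB = 1,073,741,824 bytes
8,000,000,000,000 / 1,073,741,824 = 7,450.6 GiB

7,450.6 GiB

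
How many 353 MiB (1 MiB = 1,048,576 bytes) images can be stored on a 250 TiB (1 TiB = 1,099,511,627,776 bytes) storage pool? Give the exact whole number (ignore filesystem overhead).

Capacity: 250 TiB = 274,877,906,944,000 bytes
Per item: 353 MiB = 370,147,328 bytes
⌊274,877,906,944,000 / 370,147,328⌋ = 742,617

742,617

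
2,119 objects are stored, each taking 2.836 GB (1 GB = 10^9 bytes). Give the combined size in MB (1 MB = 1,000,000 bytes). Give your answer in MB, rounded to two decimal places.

6,009,484.00 MB

Total = 2,119 × 2.836 GB = 6009.484 GB
= 6009.484 × 1,000,000,000 bytes = 6,009,484,000,000 bytes
1 MB = 1,000,000 bytes
6,009,484,000,000 / 1,000,000 = 6,009,484.00 MB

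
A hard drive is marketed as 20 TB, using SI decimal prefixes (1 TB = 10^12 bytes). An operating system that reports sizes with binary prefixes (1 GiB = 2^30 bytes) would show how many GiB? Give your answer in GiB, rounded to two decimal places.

18,626.45 GiB

20 TB = 20 × 10^12 bytes = 20,000,000,000,000 bytes
1 GiB = 1,073,741,824 bytes
20,000,000,000,000 / 1,073,741,824 = 18,626.45 GiB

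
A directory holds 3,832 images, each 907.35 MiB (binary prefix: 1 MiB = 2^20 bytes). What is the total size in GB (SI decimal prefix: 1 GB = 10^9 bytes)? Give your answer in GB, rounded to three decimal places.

Total = 3,832 × 907.35 MiB = 3476965.2 MiB
= 3476965.2 × 1,048,576 bytes = 3,645,862,261,555.2 bytes
1 GB = 1,000,000,000 bytes
3,645,862,261,555.2 / 1,000,000,000 = 3,645.862 GB

3,645.862 GB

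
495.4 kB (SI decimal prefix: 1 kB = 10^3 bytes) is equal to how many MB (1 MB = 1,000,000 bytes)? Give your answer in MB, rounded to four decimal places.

495.4 kB = 495.4 × 10^3 bytes = 495,400 bytes
1 MB = 10^6 bytes = 1,000,000 bytes
495,400 / 1,000,000 = 0.4954 MB

0.4954 MB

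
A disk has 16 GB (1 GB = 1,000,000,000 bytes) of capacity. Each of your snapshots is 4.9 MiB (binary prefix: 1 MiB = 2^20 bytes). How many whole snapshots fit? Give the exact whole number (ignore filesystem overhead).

Capacity: 16 GB = 16,000,000,000 bytes
Per item: 4.9 MiB = 5,138,022.4 bytes
⌊16,000,000,000 / 5,138,022.4⌋ = 3,114

3,114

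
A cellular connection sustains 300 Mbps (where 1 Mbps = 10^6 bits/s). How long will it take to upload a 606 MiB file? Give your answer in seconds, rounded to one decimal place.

16.9 seconds

606 MiB = 635,437,056 bytes = 5,083,496,448 bits
300 Mbps = 300,000,000 bits/s
time = 5,083,496,448 / 300,000,000 = 16.9 s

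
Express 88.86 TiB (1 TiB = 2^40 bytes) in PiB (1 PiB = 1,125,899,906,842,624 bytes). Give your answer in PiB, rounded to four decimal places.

88.86 TiB = 88.86 × 2^40 bytes = 97,702,603,244,175.36 bytes
1 PiB = 1,125,899,906,842,624 bytes
97,702,603,244,175.36 / 1,125,899,906,842,624 = 0.0868 PiB

0.0868 PiB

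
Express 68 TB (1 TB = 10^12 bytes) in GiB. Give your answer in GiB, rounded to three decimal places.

63,329.935 GiB

68 TB × 1,000,000,000,000 bytes/TB = 68,000,000,000,000 bytes
1 GiB = 1,073,741,824 bytes
68,000,000,000,000 / 1,073,741,824 = 63,329.935 GiB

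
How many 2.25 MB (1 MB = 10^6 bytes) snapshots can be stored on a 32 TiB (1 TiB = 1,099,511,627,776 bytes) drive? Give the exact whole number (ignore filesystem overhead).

15,637,498

Capacity: 32 TiB = 35,184,372,088,832 bytes
Per item: 2.25 MB = 2,250,000 bytes
⌊35,184,372,088,832 / 2,250,000⌋ = 15,637,498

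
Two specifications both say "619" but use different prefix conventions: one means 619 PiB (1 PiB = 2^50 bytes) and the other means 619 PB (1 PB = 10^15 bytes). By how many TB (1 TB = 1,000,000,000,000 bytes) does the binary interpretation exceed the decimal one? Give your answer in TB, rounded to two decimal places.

77,932.04 TB

619 PiB = 619 × 1,125,899,906,842,624 = 696,932,042,335,584,256 bytes
619 PB = 619 × 1,000,000,000,000,000 = 619,000,000,000,000,000 bytes
difference = 77,932,042,335,584,256 bytes
77,932,042,335,584,256 / 1,000,000,000,000 = 77,932.04 TB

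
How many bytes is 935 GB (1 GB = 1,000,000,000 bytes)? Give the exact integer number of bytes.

935,000,000,000 bytes

935 × 1,000,000,000 = 935,000,000,000 bytes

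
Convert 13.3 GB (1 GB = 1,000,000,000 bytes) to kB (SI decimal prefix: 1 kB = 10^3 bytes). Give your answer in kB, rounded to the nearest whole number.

13.3 GB × 1,000,000,000 bytes/GB = 13,300,000,000 bytes
1 kB = 1,000 bytes
13,300,000,000 / 1,000 = 13,300,000 kB

13,300,000 kB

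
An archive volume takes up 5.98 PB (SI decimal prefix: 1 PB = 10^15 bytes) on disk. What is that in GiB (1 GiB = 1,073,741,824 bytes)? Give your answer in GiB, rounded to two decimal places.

5,569,309.00 GiB

5.98 PB = 5.98 × 10^15 bytes = 5,980,000,000,000,000 bytes
1 GiB = 2^30 bytes = 1,073,741,824 bytes
5,980,000,000,000,000 / 1,073,741,824 = 5,569,309.00 GiB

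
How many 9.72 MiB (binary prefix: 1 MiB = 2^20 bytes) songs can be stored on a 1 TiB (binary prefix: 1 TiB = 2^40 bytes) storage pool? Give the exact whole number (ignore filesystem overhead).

Capacity: 1 TiB = 1,099,511,627,776 bytes
Per item: 9.72 MiB = 10,192,158.72 bytes
⌊1,099,511,627,776 / 10,192,158.72⌋ = 107,878

107,878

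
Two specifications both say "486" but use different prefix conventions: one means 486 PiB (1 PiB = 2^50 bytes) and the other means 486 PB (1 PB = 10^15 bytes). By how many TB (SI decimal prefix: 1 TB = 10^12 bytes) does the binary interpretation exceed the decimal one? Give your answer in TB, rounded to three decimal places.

486 PiB = 486 × 1,125,899,906,842,624 = 547,187,354,725,515,264 bytes
486 PB = 486 × 1,000,000,000,000,000 = 486,000,000,000,000,000 bytes
difference = 61,187,354,725,515,264 bytes
61,187,354,725,515,264 / 1,000,000,000,000 = 61,187.355 TB

61,187.355 TB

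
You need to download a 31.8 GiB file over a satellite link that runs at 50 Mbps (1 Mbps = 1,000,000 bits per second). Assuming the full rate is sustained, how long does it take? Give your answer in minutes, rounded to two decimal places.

91.05 minutes

31.8 GiB = 34,144,990,003.2 bytes = 273,159,920,025.6 bits
50 Mbps = 50,000,000 bits/s
time = 273,159,920,025.6 / 50,000,000 = 5,463.198 s
5,463.198 s / 60 = 91.05 minutes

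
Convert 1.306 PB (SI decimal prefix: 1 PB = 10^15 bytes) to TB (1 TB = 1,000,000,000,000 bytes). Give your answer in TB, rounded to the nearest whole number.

1.306 PB × 1,000,000,000,000,000 bytes/PB = 1,306,000,000,000,000 bytes
1 TB = 1,000,000,000,000 bytes
1,306,000,000,000,000 / 1,000,000,000,000 = 1,306 TB

1,306 TB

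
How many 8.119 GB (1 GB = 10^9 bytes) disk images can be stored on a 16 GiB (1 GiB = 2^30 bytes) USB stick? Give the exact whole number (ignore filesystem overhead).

Capacity: 16 GiB = 17,179,869,184 bytes
Per item: 8.119 GB = 8,119,000,000 bytes
⌊17,179,869,184 / 8,119,000,000⌋ = 2

2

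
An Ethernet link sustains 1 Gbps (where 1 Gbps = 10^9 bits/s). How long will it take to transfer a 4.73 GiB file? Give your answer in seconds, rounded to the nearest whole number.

4.73 GiB = 5,078,798,827.52 bytes = 40,630,390,620.16 bits
1 Gbps = 1,000,000,000 bits/s
time = 40,630,390,620.16 / 1,000,000,000 = 41 s

41 seconds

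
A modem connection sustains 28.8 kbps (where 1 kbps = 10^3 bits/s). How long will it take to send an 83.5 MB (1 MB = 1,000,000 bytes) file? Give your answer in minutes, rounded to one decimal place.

83.5 MB = 83,500,000 bytes = 668,000,000 bits
28.8 kbps = 28,800 bits/s
time = 668,000,000 / 28,800 = 23,194.44 s
23,194.44 s / 60 = 386.6 minutes

386.6 minutes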